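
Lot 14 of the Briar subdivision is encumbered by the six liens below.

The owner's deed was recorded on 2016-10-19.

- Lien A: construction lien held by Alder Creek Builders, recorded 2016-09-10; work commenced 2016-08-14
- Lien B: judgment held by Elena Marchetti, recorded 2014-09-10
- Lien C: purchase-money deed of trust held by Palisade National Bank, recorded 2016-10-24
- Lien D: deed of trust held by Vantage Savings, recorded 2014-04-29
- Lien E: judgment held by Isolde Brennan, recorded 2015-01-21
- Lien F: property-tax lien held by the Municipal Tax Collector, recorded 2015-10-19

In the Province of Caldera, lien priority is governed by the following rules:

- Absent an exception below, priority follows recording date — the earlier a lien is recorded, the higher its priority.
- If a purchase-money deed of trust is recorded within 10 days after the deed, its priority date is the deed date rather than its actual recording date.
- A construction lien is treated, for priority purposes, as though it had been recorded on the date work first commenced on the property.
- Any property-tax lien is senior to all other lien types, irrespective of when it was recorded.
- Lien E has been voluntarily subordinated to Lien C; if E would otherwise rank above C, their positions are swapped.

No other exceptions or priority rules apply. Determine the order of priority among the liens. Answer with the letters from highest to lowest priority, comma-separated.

F, D, B, C, A, E

Effective dates after the stated exceptions: A is treated as recorded 2016-08-14, the work-commencement date; C was recorded within the 10-day window, so its effective date is the deed date 2016-10-19.
F, as a property-tax lien, has superpriority and ranks first.
The other liens, earliest effective date first: D (2014-04-29), B (2014-09-10), E (2015-01-21), A (2016-08-14), C (2016-10-19).
E is senior to C before the subordination, so the two trade places.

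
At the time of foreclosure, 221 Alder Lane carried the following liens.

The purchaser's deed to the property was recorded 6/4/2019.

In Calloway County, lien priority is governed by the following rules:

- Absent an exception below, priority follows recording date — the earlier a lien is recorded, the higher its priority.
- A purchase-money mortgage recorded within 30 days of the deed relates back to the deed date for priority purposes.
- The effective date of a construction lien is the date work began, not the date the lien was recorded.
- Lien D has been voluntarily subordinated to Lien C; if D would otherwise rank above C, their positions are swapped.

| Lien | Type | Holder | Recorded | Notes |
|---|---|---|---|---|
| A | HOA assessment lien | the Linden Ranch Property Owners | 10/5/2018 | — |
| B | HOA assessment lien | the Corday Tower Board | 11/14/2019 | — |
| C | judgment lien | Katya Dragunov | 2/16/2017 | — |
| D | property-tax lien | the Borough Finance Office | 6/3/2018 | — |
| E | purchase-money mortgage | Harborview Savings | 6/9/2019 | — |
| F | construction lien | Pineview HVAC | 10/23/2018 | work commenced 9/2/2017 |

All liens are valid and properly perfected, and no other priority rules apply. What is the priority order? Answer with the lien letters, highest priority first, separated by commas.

C, F, D, A, E, B

First, effective dates: E was recorded within the 30-day window, so its effective date is the deed date 6/4/2019; F is treated as recorded 9/2/2017, the work-commencement date.
Sorted by effective date: C (2/16/2017), F (9/2/2017), D (6/3/2018), A (10/5/2018), E (6/4/2019), B (11/14/2019).
Since D is not senior to C, the subordination leaves the order unchanged.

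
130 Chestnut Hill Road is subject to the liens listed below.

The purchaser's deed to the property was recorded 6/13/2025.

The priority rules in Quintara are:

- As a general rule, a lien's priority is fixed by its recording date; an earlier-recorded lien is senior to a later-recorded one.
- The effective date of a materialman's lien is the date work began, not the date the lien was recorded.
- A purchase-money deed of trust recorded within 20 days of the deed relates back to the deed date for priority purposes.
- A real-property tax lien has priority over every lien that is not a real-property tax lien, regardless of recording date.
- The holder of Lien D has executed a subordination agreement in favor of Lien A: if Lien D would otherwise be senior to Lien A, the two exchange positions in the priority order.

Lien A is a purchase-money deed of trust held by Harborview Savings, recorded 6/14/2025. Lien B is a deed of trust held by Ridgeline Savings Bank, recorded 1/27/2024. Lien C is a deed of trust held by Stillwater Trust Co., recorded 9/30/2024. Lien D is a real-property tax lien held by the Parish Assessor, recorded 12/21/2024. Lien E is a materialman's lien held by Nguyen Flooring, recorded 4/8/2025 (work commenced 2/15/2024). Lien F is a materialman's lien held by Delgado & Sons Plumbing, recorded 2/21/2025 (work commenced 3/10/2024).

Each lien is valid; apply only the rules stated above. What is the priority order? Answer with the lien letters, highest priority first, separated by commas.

A, B, E, F, C, D

Effective dates: A relates back to the deed date 6/13/2025; E relates back to 2/15/2024 (work commenced); F is treated as recorded 3/10/2024, the work-commencement date.
D, as a real-property tax lien, has superpriority and ranks first.
The other liens, earliest effective date first: B (1/27/2024), E (2/15/2024), F (3/10/2024), C (9/30/2024), A (6/13/2025).
D is senior to A before the subordination, so the two trade places.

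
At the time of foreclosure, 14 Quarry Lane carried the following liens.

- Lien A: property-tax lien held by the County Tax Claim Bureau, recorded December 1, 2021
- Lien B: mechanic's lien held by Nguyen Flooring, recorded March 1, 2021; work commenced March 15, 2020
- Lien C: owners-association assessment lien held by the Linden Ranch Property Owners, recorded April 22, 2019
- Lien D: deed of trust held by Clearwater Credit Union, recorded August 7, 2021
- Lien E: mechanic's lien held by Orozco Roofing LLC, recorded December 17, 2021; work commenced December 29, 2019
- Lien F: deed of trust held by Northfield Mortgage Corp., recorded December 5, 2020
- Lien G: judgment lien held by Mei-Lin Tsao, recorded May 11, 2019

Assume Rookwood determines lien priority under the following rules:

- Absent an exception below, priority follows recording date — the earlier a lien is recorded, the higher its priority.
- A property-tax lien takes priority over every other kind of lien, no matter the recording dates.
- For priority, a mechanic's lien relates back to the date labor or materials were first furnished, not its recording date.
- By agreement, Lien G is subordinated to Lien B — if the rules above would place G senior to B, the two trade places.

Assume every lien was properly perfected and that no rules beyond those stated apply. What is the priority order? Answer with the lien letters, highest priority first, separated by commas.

A, C, B, E, G, F, D

Adjusting effective dates: B is treated as recorded March 15, 2020, the work-commencement date; E relates back to December 29, 2019 (work commenced).
A is a property-tax lien, so it outranks all other liens regardless of date.
Remaining liens by effective date: C (April 22, 2019), G (May 11, 2019), E (December 29, 2019), B (March 15, 2020), F (December 5, 2020), D (August 7, 2021).
G is senior to B before the subordination, so the two trade places.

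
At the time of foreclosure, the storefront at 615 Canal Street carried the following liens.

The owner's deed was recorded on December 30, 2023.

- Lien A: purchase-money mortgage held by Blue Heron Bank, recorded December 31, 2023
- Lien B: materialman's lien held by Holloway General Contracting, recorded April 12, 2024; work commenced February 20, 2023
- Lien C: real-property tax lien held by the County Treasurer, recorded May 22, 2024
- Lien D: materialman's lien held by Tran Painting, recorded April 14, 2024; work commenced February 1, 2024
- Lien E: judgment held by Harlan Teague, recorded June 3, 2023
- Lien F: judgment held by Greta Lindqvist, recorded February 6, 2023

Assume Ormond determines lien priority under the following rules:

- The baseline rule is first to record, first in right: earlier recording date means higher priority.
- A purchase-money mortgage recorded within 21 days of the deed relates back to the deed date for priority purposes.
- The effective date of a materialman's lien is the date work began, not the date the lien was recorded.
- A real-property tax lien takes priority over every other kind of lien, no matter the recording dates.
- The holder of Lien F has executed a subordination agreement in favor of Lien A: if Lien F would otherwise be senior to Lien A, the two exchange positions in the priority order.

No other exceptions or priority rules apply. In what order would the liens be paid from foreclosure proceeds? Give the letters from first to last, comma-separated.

C, A, B, E, F, D

First, effective dates: A was recorded within the 21-day window, so its effective date is the deed date December 30, 2023; B relates back to February 20, 2023 (work commenced); D is treated as recorded February 1, 2024, the work-commencement date.
C, as a real-property tax lien, has superpriority and ranks first.
Among the remaining liens, by effective date: F (February 6, 2023), B (February 20, 2023), E (June 3, 2023), A (December 30, 2023), D (February 1, 2024).
F would otherwise be senior to A, so under the subordination agreement F and A exchange positions.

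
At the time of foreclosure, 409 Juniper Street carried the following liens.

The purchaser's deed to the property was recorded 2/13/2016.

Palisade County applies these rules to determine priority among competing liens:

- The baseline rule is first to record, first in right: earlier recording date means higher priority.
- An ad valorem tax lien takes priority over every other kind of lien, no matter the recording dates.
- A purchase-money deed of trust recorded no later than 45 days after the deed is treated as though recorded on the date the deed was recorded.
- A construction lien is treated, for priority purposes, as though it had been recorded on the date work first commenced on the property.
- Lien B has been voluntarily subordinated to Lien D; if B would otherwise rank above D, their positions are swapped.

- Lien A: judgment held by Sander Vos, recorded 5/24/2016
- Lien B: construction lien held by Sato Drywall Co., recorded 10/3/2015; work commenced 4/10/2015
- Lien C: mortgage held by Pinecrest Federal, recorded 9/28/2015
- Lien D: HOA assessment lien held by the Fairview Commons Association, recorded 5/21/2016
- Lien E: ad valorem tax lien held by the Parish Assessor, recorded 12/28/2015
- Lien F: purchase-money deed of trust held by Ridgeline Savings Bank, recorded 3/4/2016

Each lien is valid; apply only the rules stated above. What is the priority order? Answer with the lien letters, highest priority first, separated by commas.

E, D, C, F, B, A

First, effective dates: B is treated as recorded 4/10/2015, the work-commencement date; F was recorded within the 45-day window, so its effective date is the deed date 2/13/2016.
E is an ad valorem tax lien, so it outranks all other liens regardless of date.
Among the remaining liens, by effective date: B (4/10/2015), C (9/28/2015), F (2/13/2016), D (5/21/2016), A (5/24/2016).
The subordination applies — B was senior to D — so B and D swap.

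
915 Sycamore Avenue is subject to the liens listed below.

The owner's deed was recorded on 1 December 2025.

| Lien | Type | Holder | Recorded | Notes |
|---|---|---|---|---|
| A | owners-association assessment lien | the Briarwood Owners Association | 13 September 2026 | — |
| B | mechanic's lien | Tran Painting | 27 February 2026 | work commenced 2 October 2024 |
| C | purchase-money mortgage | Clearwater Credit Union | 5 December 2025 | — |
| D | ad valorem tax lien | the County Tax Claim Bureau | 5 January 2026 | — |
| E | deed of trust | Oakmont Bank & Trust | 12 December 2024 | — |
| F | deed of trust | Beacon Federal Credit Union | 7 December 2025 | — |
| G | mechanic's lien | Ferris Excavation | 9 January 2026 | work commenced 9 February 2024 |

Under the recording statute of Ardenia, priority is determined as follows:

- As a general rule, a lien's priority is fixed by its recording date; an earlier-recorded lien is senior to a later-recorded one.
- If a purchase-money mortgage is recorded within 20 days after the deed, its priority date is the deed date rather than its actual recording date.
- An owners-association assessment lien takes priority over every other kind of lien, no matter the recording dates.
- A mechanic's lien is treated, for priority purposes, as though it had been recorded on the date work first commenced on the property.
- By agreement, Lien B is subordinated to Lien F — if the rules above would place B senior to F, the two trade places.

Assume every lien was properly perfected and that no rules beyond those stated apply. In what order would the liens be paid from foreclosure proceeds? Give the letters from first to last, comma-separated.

A, G, F, E, C, B, D

Effective dates: B relates back to 2 October 2024 (work commenced); C relates back to the deed date 1 December 2025; G relates back to 9 February 2024 (work commenced).
A, as an owners-association assessment lien, has superpriority and ranks first.
Ordering the rest by effective date: G (9 February 2024), B (2 October 2024), E (12 December 2024), C (1 December 2025), F (7 December 2025), D (5 January 2026).
B would otherwise be senior to F, so under the subordination agreement B and F exchange positions.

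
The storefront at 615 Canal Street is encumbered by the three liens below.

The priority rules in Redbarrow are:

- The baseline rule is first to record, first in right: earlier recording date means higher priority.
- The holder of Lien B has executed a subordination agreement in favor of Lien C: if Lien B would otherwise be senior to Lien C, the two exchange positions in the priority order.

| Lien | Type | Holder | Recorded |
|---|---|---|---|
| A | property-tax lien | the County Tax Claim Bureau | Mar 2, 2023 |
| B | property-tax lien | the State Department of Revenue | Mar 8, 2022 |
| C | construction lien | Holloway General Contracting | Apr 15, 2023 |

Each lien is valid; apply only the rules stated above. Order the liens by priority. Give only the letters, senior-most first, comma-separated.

By effective date: B (Mar 8, 2022), A (Mar 2, 2023), C (Apr 15, 2023).
Because B would otherwise rank above C, the subordination swaps them.

C, A, B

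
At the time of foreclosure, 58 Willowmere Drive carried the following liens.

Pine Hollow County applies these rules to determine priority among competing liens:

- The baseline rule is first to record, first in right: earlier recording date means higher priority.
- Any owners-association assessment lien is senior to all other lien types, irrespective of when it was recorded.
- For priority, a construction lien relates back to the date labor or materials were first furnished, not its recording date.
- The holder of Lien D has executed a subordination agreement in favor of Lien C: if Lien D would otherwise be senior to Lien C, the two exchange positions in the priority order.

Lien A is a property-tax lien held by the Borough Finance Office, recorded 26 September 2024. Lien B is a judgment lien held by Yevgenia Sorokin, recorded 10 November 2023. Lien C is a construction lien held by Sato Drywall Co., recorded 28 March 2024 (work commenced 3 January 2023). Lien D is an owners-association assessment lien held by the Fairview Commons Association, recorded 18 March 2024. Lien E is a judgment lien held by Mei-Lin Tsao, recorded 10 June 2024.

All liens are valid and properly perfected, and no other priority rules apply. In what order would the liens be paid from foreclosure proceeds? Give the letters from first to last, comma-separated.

Adjusting effective dates: C relates back to 3 January 2023 (work commenced).
D, as an owners-association assessment lien, has superpriority and ranks first.
Remaining liens by effective date: C (3 January 2023), B (10 November 2023), E (10 June 2024), A (26 September 2024).
The subordination applies — D was senior to C — so D and C swap.

C, D, B, E, A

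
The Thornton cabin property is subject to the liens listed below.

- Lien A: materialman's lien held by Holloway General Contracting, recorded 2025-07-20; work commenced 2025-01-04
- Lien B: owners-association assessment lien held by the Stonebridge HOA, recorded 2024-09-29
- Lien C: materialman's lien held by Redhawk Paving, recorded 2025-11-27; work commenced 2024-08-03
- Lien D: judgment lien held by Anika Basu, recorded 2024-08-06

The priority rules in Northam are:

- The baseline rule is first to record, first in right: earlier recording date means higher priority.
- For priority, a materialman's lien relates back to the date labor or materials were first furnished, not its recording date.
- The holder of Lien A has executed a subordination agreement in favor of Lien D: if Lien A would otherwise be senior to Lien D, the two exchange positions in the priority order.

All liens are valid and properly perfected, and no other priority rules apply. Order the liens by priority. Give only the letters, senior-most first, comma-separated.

Effective dates: A is treated as recorded 2025-01-04, the work-commencement date; C is treated as recorded 2024-08-03, the work-commencement date.
By effective date, earliest first: C (2024-08-03), D (2024-08-06), B (2024-09-29), A (2025-01-04).
A already ranks below D; the subordination has no effect.

C, D, B, A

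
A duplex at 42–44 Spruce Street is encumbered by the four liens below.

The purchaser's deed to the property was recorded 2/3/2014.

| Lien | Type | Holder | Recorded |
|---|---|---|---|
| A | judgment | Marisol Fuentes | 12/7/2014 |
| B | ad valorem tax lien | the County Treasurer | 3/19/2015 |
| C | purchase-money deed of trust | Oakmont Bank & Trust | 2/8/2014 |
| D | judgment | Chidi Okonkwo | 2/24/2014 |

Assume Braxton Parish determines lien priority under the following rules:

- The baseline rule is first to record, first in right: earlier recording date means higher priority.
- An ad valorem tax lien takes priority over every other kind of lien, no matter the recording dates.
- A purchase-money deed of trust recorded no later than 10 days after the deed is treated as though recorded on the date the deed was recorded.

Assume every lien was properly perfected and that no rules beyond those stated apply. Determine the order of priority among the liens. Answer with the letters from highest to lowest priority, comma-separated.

First, effective dates: C's effective date is the deed date, 2/3/2014.
B is an ad valorem tax lien and takes priority over every other lien.
Remaining liens by effective date: C (2/3/2014), D (2/24/2014), A (12/7/2014).

B, C, D, A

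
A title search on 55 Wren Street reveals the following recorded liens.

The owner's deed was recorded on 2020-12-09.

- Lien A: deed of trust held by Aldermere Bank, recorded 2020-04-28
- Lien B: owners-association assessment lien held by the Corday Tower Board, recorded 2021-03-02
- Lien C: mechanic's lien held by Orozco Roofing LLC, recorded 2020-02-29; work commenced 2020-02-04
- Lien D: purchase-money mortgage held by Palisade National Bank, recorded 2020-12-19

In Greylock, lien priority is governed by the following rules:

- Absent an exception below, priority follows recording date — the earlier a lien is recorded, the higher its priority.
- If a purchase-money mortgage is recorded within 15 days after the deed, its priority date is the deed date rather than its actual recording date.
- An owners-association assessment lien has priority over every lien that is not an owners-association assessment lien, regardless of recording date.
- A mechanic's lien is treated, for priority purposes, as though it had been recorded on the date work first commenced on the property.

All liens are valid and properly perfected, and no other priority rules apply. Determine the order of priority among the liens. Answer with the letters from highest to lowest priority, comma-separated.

B, C, A, D

Effective dates: C's effective date is 2020-02-04, when work began; D's effective date is the deed date, 2020-12-09.
As an owners-association assessment lien, B is senior to every other lien.
The other liens, earliest effective date first: C (2020-02-04), A (2020-04-28), D (2020-12-09).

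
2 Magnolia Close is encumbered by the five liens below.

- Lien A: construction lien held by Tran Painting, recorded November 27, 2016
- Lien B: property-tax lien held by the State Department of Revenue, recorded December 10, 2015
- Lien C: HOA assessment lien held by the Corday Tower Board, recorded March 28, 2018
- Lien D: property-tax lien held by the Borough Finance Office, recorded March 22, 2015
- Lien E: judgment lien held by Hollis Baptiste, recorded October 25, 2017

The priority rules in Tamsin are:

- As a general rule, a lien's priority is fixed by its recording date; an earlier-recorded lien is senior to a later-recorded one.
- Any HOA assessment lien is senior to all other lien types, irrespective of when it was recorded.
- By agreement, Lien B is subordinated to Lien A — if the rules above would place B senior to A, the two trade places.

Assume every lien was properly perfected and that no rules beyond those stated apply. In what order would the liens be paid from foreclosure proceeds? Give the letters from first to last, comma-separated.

C is an HOA assessment lien, so it outranks all other liens regardless of date.
The other liens, earliest effective date first: D (March 22, 2015), B (December 10, 2015), A (November 27, 2016), E (October 25, 2017).
Because B would otherwise rank above A, the subordination swaps them.

C, D, A, B, E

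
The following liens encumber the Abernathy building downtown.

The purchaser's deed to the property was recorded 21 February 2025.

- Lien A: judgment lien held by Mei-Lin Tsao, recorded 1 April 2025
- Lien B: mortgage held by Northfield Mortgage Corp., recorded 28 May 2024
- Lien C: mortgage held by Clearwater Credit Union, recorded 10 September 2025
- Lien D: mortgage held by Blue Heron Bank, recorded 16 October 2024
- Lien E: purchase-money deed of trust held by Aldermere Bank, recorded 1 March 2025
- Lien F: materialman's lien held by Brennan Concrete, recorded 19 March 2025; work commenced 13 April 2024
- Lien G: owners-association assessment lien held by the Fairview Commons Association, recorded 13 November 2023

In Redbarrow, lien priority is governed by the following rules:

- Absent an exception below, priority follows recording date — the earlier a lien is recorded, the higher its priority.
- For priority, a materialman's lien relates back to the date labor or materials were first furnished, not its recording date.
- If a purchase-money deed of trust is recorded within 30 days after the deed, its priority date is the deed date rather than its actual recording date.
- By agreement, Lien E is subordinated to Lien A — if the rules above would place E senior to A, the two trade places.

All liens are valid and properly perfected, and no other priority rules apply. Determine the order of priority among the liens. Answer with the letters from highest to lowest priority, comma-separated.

Effective dates after the stated exceptions: E was recorded within the 30-day window, so its effective date is the deed date 21 February 2025; F is treated as recorded 13 April 2024, the work-commencement date.
Ordering by effective date: G (13 November 2023), F (13 April 2024), B (28 May 2024), D (16 October 2024), E (21 February 2025), A (1 April 2025), C (10 September 2025).
E is senior to A before the subordination, so the two trade places.

G, F, B, D, A, E, C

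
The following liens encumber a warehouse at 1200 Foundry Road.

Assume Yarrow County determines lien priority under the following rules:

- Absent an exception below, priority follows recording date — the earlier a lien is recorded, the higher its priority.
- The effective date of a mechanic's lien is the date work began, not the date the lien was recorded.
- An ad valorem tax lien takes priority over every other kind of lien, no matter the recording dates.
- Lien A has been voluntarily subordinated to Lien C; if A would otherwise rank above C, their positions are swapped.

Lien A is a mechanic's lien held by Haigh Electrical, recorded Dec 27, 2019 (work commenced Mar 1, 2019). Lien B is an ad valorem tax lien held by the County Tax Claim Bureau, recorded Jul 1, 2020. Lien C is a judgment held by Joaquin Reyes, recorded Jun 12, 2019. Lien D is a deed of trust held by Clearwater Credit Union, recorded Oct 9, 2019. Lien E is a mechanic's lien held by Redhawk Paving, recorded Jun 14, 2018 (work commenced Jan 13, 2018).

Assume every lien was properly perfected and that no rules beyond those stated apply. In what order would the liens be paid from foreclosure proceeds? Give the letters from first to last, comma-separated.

Adjusting effective dates: A is treated as recorded Mar 1, 2019, the work-commencement date; E's effective date is Jan 13, 2018, when work began.
As an ad valorem tax lien, B is senior to every other lien.
The other liens, earliest effective date first: E (Jan 13, 2018), A (Mar 1, 2019), C (Jun 12, 2019), D (Oct 9, 2019).
The subordination applies — A was senior to C — so A and C swap.

B, E, C, A, D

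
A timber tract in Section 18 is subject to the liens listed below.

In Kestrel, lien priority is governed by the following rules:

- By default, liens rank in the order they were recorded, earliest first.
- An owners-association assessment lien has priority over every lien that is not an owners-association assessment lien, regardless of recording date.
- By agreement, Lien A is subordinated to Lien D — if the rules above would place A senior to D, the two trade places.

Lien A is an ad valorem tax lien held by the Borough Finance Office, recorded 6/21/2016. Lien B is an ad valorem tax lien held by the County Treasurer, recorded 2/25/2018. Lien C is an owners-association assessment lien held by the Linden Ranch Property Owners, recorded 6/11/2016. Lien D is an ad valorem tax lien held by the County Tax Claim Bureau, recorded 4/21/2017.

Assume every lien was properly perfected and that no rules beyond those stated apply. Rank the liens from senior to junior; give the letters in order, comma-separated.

C, D, A, B

C, as an owners-association assessment lien, has superpriority and ranks first.
Remaining liens by effective date: A (6/21/2016), D (4/21/2017), B (2/25/2018).
Because A would otherwise rank above D, the subordination swaps them.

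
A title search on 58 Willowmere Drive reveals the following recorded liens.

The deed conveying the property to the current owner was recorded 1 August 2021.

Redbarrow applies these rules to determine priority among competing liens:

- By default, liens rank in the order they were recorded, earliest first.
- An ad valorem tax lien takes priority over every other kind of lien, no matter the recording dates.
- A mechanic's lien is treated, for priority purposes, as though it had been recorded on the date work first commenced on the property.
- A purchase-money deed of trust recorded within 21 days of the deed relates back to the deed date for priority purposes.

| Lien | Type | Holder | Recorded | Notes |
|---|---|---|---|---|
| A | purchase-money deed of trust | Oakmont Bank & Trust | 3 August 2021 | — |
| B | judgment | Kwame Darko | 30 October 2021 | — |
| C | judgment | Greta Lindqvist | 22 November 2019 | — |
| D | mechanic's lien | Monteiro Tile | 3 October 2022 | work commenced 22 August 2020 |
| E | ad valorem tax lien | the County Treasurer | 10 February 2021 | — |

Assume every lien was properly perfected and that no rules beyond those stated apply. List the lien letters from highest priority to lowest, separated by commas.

E, C, D, A, B

Effective dates: A's effective date is the deed date, 1 August 2021; D is treated as recorded 22 August 2020, the work-commencement date.
E is an ad valorem tax lien, so it outranks all other liens regardless of date.
Remaining liens by effective date: C (22 November 2019), D (22 August 2020), A (1 August 2021), B (30 October 2021).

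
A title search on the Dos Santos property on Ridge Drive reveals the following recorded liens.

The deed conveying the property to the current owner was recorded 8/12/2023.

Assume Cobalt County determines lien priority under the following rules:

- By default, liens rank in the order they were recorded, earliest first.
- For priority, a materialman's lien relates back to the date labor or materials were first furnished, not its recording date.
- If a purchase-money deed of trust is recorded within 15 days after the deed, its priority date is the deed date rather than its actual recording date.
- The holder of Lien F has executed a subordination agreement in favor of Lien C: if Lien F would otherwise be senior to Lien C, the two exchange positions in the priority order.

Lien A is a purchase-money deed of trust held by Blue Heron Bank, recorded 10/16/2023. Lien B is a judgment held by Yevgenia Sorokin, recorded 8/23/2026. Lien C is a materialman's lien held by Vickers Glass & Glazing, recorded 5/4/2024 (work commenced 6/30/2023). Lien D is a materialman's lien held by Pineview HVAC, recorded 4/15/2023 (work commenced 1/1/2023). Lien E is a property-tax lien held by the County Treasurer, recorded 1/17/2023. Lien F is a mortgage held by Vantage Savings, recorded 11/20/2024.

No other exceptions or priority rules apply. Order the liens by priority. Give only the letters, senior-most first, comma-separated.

D, E, C, A, F, B

Adjusting effective dates: A was recorded 65 days after the deed, outside the 15-day window, so it keeps its recording date; C relates back to 6/30/2023 (work commenced); D is treated as recorded 1/1/2023, the work-commencement date.
Ordering by effective date: D (1/1/2023), E (1/17/2023), C (6/30/2023), A (10/16/2023), F (11/20/2024), B (8/23/2026).
Since F is not senior to C, the subordination leaves the order unchanged.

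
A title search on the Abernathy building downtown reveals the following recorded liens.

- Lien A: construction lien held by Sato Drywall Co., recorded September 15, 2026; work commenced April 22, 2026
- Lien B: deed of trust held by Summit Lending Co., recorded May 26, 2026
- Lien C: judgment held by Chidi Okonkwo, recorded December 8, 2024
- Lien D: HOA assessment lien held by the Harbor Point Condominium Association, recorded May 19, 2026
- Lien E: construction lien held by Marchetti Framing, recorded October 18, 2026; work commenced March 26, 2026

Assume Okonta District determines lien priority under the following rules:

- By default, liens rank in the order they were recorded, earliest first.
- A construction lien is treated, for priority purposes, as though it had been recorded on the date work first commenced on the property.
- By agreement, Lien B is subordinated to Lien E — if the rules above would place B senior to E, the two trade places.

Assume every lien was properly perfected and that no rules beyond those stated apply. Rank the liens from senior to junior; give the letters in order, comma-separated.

C, E, A, D, B

Effective dates after the stated exceptions: A relates back to April 22, 2026 (work commenced); E is treated as recorded March 26, 2026, the work-commencement date.
Sorted by effective date: C (December 8, 2024), E (March 26, 2026), A (April 22, 2026), D (May 19, 2026), B (May 26, 2026).
Since B is not senior to E, the subordination leaves the order unchanged.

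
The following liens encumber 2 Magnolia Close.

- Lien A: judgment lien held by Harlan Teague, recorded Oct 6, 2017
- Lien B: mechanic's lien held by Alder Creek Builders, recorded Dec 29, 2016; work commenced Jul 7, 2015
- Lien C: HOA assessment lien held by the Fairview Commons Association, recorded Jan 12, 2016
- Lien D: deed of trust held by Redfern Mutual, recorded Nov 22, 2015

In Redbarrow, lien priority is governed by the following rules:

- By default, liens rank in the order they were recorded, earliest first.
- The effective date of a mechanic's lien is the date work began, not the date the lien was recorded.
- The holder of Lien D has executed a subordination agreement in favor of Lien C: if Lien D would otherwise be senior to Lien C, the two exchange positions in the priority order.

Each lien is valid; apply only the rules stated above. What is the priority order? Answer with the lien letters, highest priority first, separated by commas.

Adjusting effective dates: B is treated as recorded Jul 7, 2015, the work-commencement date.
Sorted by effective date: B (Jul 7, 2015), D (Nov 22, 2015), C (Jan 12, 2016), A (Oct 6, 2017).
D would otherwise be senior to C, so under the subordination agreement D and C exchange positions.

B, C, D, A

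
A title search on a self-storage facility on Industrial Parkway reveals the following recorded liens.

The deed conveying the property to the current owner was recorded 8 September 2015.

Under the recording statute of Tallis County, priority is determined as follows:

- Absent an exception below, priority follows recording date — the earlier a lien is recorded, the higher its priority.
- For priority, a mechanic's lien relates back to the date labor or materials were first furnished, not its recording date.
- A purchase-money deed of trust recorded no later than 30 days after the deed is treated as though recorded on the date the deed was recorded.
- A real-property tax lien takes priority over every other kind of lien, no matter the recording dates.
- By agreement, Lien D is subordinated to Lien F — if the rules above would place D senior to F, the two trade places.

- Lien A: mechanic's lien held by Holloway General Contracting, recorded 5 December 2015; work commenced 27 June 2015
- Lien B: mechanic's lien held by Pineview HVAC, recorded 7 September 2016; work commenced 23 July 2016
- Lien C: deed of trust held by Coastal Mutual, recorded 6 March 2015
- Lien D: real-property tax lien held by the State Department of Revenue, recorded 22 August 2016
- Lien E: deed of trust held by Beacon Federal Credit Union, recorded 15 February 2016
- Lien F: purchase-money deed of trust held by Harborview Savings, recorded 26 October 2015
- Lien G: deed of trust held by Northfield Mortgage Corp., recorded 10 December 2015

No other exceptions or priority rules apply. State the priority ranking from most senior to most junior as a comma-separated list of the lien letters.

F, C, A, D, G, E, B

Effective dates after the stated exceptions: A relates back to 27 June 2015 (work commenced); B relates back to 23 July 2016 (work commenced); F was recorded 48 days after the deed, outside the 30-day window, so it keeps its recording date.
D, as a real-property tax lien, has superpriority and ranks first.
Remaining liens by effective date: C (6 March 2015), A (27 June 2015), F (26 October 2015), G (10 December 2015), E (15 February 2016), B (23 July 2016).
The subordination applies — D was senior to F — so D and F swap.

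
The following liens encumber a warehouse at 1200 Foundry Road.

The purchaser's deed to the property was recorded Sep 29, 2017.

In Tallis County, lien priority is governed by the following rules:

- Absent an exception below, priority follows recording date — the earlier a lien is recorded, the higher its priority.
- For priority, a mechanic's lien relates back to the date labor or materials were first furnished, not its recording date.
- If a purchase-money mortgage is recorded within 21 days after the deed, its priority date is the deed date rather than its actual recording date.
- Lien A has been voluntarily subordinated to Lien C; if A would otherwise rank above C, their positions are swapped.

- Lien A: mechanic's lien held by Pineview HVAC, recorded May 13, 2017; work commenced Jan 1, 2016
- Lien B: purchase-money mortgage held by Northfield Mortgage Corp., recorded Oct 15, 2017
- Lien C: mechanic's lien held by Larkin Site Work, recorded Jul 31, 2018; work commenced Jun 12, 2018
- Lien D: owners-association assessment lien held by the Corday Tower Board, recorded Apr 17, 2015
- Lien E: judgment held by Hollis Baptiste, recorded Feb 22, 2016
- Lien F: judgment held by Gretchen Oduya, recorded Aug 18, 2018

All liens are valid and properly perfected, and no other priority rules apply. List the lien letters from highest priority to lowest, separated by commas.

D, C, E, B, A, F

First, effective dates: A is treated as recorded Jan 1, 2016, the work-commencement date; B's effective date is the deed date, Sep 29, 2017; C is treated as recorded Jun 12, 2018, the work-commencement date.
By effective date, earliest first: D (Apr 17, 2015), A (Jan 1, 2016), E (Feb 22, 2016), B (Sep 29, 2017), C (Jun 12, 2018), F (Aug 18, 2018).
A would otherwise be senior to C, so under the subordination agreement A and C exchange positions.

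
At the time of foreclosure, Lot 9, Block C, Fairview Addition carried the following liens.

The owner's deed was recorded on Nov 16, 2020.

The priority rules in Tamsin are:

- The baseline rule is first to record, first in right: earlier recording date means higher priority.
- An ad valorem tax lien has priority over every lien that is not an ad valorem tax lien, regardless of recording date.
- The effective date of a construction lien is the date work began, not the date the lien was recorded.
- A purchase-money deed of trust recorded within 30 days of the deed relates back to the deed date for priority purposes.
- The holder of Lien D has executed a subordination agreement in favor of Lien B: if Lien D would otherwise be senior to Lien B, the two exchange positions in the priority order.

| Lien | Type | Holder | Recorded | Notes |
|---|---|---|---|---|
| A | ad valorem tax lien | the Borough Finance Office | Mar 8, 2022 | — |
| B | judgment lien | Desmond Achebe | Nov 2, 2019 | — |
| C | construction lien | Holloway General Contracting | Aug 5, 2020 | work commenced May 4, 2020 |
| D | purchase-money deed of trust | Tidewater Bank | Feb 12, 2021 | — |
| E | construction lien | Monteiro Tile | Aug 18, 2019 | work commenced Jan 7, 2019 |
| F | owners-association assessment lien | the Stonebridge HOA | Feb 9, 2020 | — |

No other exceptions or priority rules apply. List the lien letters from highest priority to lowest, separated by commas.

Adjusting effective dates: C is treated as recorded May 4, 2020, the work-commencement date; D was recorded 88 days after the deed, outside the 30-day window, so it keeps its recording date; E's effective date is Jan 7, 2019, when work began.
A is an ad valorem tax lien and takes priority over every other lien.
The other liens, earliest effective date first: E (Jan 7, 2019), B (Nov 2, 2019), F (Feb 9, 2020), C (May 4, 2020), D (Feb 12, 2021).
D is already junior to B, so the subordination agreement changes nothing.

A, E, B, F, C, D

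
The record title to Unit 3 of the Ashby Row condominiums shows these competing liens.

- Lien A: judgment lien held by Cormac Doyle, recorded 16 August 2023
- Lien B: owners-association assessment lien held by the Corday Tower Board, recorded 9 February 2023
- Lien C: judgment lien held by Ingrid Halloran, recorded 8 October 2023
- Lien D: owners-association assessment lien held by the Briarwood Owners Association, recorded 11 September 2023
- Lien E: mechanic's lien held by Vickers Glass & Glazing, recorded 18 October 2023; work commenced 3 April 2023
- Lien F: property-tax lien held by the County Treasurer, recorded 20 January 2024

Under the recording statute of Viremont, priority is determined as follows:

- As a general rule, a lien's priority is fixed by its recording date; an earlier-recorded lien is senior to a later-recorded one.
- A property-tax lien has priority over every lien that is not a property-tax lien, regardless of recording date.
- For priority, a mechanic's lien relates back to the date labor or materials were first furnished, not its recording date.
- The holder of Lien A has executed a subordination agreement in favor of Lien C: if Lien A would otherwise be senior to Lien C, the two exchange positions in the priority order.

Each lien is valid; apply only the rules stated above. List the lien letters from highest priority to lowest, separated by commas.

First, effective dates: E is treated as recorded 3 April 2023, the work-commencement date.
F, as a property-tax lien, has superpriority and ranks first.
The other liens, earliest effective date first: B (9 February 2023), E (3 April 2023), A (16 August 2023), D (11 September 2023), C (8 October 2023).
A is senior to C before the subordination, so the two trade places.

F, B, E, C, D, A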